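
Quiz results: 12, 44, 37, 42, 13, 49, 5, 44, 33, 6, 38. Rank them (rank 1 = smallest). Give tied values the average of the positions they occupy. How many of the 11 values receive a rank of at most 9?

Sorted (ascending): 5, 6, 12, 13, 33, 37, 38, 42, 44, 44, 49
The 2 values of 44 occupy positions 9–10 → average rank (9+10)/2 = 9.5.
Ranks ≤ 9: {1, 2, 3, 4, 5, 6, 7, 8} → 8 values.

8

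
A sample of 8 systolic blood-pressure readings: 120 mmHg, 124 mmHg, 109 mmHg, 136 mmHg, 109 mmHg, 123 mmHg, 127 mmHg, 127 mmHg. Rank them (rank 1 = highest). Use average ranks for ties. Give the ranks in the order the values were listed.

Sorted (descending): 136, 127, 127, 124, 123, 120, 109, 109
The 2 values of 127 occupy positions 2–3 → average rank (2+3)/2 = 2.5.
The 2 values of 109 occupy positions 7–8 → average rank (7+8)/2 = 7.5.

6, 4, 7.5, 1, 7.5, 5, 2.5, 2.5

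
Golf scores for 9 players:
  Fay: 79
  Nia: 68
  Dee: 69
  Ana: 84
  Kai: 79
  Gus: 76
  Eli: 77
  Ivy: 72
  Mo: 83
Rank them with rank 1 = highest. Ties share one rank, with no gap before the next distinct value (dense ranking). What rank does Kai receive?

3

Sorted (descending): 84, 83, 79, 79, 77, 76, 72, 69, 68
The 2 values of 79 share dense rank 3.
Remaining distinct values take the next consecutive integers.
Kai has value 79 → rank 3.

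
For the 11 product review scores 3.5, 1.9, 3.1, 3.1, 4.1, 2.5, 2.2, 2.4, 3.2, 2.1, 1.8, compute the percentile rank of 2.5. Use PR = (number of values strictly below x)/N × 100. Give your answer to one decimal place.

45.5

N = 11.
Strictly below 2.5: 5. Equal to 2.5: 1.
PR = 5/11 × 100 = 45.5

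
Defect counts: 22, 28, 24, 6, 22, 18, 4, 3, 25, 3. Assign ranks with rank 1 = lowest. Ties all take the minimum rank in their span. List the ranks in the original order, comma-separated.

Sorted (ascending): 3, 3, 4, 6, 18, 22, 22, 24, 25, 28
The 2 values of 3 occupy positions 1–2 → each gets rank 1.
The 2 values of 22 occupy positions 6–7 → each gets rank 6.

6, 10, 8, 4, 6, 5, 3, 1, 9, 1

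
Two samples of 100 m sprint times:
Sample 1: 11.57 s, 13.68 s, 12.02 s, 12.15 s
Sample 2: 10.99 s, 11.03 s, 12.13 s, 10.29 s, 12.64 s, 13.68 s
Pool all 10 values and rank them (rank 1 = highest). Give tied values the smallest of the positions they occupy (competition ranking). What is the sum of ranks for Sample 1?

Sorted (descending): 13.68, 13.68, 12.64, 12.15, 12.13, 12.02, 11.57, 11.03, 10.99, 10.29
The 2 values of 13.68 occupy positions 1–2 → each gets rank 1.
Sample 1 values → pooled ranks: 11.57→7, 13.68→1, 12.02→6, 12.15→4
Rank sum = 7 + 1 + 6 + 4 = 18

18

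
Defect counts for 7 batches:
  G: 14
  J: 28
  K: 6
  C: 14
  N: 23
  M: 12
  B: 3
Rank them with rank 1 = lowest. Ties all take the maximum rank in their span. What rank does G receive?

Sorted (ascending): 3, 6, 12, 14, 14, 23, 28
The 2 values of 14 occupy positions 4–5 → each gets rank 5.
G has value 14 → rank 5.

5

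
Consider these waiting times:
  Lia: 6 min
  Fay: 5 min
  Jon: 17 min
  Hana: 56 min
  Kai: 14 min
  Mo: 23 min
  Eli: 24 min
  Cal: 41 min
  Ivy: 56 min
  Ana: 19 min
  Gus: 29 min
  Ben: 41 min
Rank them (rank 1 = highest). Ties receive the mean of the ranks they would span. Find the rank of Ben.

3.5

Sorted (descending): 56, 56, 41, 41, 29, 24, 23, 19, 17, 14, 6, 5
The 2 values of 56 occupy positions 1–2 → average rank (1+2)/2 = 1.5.
The 2 values of 41 occupy positions 3–4 → average rank (3+4)/2 = 3.5.
Ben has value 41 min → rank 3.5.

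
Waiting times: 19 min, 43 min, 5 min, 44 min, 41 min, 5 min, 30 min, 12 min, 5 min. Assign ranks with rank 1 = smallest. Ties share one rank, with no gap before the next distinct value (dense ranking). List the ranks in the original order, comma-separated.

Sorted (ascending): 5, 5, 5, 12, 19, 30, 41, 43, 44
The 3 values of 5 share dense rank 1.
Remaining distinct values take the next consecutive integers.

3, 6, 1, 7, 5, 1, 4, 2, 1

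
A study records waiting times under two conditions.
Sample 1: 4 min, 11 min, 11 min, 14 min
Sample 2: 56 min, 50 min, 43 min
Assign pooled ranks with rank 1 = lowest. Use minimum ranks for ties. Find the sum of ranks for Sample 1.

9

Sorted (ascending): 4, 11, 11, 14, 43, 50, 56
The 2 values of 11 occupy positions 2–3 → each gets rank 2.
Sample 1 values → pooled ranks: 4→1, 11→2, 11→2, 14→4
Rank sum = 1 + 2 + 2 + 4 = 9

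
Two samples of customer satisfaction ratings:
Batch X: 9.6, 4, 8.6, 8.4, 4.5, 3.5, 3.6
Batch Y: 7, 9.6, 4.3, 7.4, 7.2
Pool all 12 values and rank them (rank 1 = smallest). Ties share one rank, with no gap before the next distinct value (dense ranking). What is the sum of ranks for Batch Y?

36

Sorted (ascending): 3.5, 3.6, 4, 4.3, 4.5, 7, 7.2, 7.4, 8.4, 8.6, 9.6, 9.6
The 2 values of 9.6 share dense rank 11.
Remaining distinct values take the next consecutive integers.
Batch Y values → pooled ranks: 7→6, 9.6→11, 4.3→4, 7.4→8, 7.2→7
Rank sum = 6 + 11 + 4 + 8 + 7 = 36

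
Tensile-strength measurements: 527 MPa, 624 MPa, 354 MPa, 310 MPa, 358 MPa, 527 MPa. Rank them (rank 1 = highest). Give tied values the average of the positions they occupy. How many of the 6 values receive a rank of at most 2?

Sorted (descending): 624, 527, 527, 358, 354, 310
The 2 values of 527 occupy positions 2–3 → average rank (2+3)/2 = 2.5.
Ranks ≤ 2: {1} → 1 value.

1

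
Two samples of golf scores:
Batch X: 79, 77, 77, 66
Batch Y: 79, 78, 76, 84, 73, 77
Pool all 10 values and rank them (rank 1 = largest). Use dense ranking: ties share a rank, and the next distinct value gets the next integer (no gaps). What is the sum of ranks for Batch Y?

21

Sorted (descending): 84, 79, 79, 78, 77, 77, 77, 76, 73, 66
The 2 values of 79 share dense rank 2.
The 3 values of 77 share dense rank 4.
Remaining distinct values take the next consecutive integers.
Batch Y values → pooled ranks: 79→2, 78→3, 76→5, 84→1, 73→6, 77→4
Rank sum = 2 + 3 + 5 + 1 + 6 + 4 = 21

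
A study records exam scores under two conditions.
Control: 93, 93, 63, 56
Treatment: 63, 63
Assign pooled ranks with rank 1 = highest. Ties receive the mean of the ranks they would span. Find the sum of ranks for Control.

13

Sorted (descending): 93, 93, 63, 63, 63, 56
The 2 values of 93 occupy positions 1–2 → average rank (1+2)/2 = 1.5.
The 3 values of 63 occupy positions 3–5 → average rank 4.
Control values → pooled ranks: 93→1.5, 93→1.5, 63→4, 56→6
Rank sum = 1.5 + 1.5 + 4 + 6 = 13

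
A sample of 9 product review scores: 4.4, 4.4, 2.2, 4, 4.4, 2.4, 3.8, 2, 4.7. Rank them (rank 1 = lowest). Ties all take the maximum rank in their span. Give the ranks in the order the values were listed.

Sorted (ascending): 2, 2.2, 2.4, 3.8, 4, 4.4, 4.4, 4.4, 4.7
The 3 values of 4.4 occupy positions 6–8 → each gets rank 8.

8, 8, 2, 5, 8, 3, 4, 1, 9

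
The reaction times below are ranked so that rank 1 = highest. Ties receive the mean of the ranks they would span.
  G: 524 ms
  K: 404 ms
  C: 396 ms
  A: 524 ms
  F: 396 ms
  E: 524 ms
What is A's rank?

2

Sorted (descending): 524, 524, 524, 404, 396, 396
The 3 values of 524 occupy positions 1–3 → average rank 2.
The 2 values of 396 occupy positions 5–6 → average rank (5+6)/2 = 5.5.
A has value 524 ms → rank 2.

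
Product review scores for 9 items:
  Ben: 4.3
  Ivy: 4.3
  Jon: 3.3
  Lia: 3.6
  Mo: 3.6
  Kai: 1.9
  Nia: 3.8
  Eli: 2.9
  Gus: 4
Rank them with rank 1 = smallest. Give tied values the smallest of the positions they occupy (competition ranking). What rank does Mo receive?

4

Sorted (ascending): 1.9, 2.9, 3.3, 3.6, 3.6, 3.8, 4, 4.3, 4.3
The 2 values of 3.6 occupy positions 4–5 → each gets rank 4.
The 2 values of 4.3 occupy positions 8–9 → each gets rank 8.
Mo has value 3.6 → rank 4.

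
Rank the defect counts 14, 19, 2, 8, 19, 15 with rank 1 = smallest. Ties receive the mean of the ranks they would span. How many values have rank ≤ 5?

4

Sorted (ascending): 2, 8, 14, 15, 19, 19
The 2 values of 19 occupy positions 5–6 → average rank (5+6)/2 = 5.5.
Ranks ≤ 5: {1, 2, 3, 4} → 4 values.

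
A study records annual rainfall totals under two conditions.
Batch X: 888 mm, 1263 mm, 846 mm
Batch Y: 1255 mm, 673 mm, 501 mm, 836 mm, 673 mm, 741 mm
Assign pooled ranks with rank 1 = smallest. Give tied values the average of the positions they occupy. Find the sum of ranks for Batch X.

Sorted (ascending): 501, 673, 673, 741, 836, 846, 888, 1255, 1263
The 2 values of 673 occupy positions 2–3 → average rank (2+3)/2 = 2.5.
Batch X values → pooled ranks: 888→7, 1263→9, 846→6
Rank sum = 7 + 9 + 6 = 22

22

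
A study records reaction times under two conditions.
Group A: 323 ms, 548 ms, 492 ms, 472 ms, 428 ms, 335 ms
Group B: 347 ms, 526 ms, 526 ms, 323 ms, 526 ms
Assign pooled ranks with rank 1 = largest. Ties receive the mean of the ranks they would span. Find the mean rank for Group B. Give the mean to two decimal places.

Sorted (descending): 548, 526, 526, 526, 492, 472, 428, 347, 335, 323, 323
The 3 values of 526 occupy positions 2–4 → average rank 3.
The 2 values of 323 occupy positions 10–11 → average rank (10+11)/2 = 10.5.
Group B values → pooled ranks: 347→8, 526→3, 526→3, 323→10.5, 526→3
Mean rank = (8 + 3 + 3 + 10.5 + 3) / 5 = 5.50

5.50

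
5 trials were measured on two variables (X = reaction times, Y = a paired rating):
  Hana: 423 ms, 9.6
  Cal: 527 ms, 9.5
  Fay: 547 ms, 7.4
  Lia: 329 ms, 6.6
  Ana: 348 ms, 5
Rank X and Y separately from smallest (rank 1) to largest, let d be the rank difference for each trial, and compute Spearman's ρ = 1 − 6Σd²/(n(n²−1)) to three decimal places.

Ranks of variable 1: 3, 4, 5, 1, 2
Ranks of variable 2: 5, 4, 3, 2, 1
d = r₁ − r₂: -2, 0, 2, -1, 1
d²: 4, 0, 4, 1, 1; Σd² = 10
ρ = 1 − 6·10/(5·24) = 1 − 60/120 = 0.500

0.500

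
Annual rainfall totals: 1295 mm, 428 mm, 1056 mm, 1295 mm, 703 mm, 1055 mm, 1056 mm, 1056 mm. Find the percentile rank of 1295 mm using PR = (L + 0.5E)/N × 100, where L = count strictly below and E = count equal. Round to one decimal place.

N = 8.
Strictly below 1295: 6. Equal to 1295: 2.
PR = (6 + 0.5·2)/8 × 100 = 87.5

87.5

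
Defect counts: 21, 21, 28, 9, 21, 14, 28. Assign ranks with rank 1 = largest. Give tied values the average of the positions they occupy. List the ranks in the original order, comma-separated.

4, 4, 1.5, 7, 4, 6, 1.5

Sorted (descending): 28, 28, 21, 21, 21, 14, 9
The 2 values of 28 occupy positions 1–2 → average rank (1+2)/2 = 1.5.
The 3 values of 21 occupy positions 3–5 → average rank 4.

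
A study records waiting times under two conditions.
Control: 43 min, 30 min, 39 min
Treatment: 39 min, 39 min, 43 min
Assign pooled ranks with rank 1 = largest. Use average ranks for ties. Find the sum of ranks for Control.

11.5

Sorted (descending): 43, 43, 39, 39, 39, 30
The 2 values of 43 occupy positions 1–2 → average rank (1+2)/2 = 1.5.
The 3 values of 39 occupy positions 3–5 → average rank 4.
Control values → pooled ranks: 43→1.5, 30→6, 39→4
Rank sum = 1.5 + 6 + 4 = 11.5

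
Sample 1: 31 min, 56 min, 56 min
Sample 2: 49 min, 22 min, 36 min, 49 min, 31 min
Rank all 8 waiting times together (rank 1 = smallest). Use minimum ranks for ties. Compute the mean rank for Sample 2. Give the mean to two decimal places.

Sorted (ascending): 22, 31, 31, 36, 49, 49, 56, 56
The 2 values of 31 occupy positions 2–3 → each gets rank 2.
The 2 values of 49 occupy positions 5–6 → each gets rank 5.
The 2 values of 56 occupy positions 7–8 → each gets rank 7.
Sample 2 values → pooled ranks: 49→5, 22→1, 36→4, 49→5, 31→2
Mean rank = (5 + 1 + 4 + 5 + 2) / 5 = 3.40

3.40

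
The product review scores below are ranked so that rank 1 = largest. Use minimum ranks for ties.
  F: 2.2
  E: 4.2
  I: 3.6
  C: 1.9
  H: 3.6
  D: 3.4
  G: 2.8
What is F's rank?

6

Sorted (descending): 4.2, 3.6, 3.6, 3.4, 2.8, 2.2, 1.9
The 2 values of 3.6 occupy positions 2–3 → each gets rank 2.
F has value 2.2 → rank 6.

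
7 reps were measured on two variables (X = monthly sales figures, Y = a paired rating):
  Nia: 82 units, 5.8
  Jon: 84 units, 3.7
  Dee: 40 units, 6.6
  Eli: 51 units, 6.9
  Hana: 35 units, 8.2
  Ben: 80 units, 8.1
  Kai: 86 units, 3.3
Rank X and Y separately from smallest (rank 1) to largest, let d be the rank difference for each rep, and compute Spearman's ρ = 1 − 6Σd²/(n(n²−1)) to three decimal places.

Ranks of variable 1: 5, 6, 2, 3, 1, 4, 7
Ranks of variable 2: 3, 2, 4, 5, 7, 6, 1
d = r₁ − r₂: 2, 4, -2, -2, -6, -2, 6
d²: 4, 16, 4, 4, 36, 4, 36; Σd² = 104
ρ = 1 − 6·104/(7·48) = 1 − 624/336 = -0.857

-0.857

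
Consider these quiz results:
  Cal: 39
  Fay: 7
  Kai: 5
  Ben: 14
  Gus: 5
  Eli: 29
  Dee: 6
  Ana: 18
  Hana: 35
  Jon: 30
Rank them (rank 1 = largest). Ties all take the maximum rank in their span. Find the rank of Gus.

Sorted (descending): 39, 35, 30, 29, 18, 14, 7, 6, 5, 5
The 2 values of 5 occupy positions 9–10 → each gets rank 10.
Gus has value 5 → rank 10.

10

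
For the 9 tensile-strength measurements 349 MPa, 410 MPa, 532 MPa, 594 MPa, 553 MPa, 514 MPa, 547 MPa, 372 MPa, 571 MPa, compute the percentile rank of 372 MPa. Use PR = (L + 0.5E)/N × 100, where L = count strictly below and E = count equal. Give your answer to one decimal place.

16.7

N = 9.
Strictly below 372: 1. Equal to 372: 1.
PR = (1 + 0.5·1)/9 × 100 = 16.7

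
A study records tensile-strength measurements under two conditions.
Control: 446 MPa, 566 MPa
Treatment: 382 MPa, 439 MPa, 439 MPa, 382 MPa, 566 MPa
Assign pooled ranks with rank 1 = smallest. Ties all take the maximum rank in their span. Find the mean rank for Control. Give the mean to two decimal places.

6.00

Sorted (ascending): 382, 382, 439, 439, 446, 566, 566
The 2 values of 382 occupy positions 1–2 → each gets rank 2.
The 2 values of 439 occupy positions 3–4 → each gets rank 4.
The 2 values of 566 occupy positions 6–7 → each gets rank 7.
Control values → pooled ranks: 446→5, 566→7
Mean rank = (5 + 7) / 2 = 6.00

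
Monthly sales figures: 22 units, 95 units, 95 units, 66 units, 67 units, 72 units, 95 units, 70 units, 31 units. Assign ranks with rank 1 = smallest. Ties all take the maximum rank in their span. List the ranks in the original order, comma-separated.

Sorted (ascending): 22, 31, 66, 67, 70, 72, 95, 95, 95
The 3 values of 95 occupy positions 7–9 → each gets rank 9.

1, 9, 9, 3, 4, 6, 9, 5, 2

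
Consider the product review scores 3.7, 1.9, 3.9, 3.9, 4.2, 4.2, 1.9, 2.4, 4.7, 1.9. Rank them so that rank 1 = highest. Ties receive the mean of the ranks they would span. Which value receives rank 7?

Sorted (descending): 4.7, 4.2, 4.2, 3.9, 3.9, 3.7, 2.4, 1.9, 1.9, 1.9
The 2 values of 4.2 occupy positions 2–3 → average rank (2+3)/2 = 2.5.
The 2 values of 3.9 occupy positions 4–5 → average rank (4+5)/2 = 4.5.
The 3 values of 1.9 occupy positions 8–10 → average rank 9.
Rank 7 → value 2.4.

2.4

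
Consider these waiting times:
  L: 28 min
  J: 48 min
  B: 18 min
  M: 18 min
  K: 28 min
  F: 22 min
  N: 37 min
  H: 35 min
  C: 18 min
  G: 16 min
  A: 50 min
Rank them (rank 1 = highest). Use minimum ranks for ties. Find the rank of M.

Sorted (descending): 50, 48, 37, 35, 28, 28, 22, 18, 18, 18, 16
The 2 values of 28 occupy positions 5–6 → each gets rank 5.
The 3 values of 18 occupy positions 8–10 → each gets rank 8.
M has value 18 min → rank 8.

8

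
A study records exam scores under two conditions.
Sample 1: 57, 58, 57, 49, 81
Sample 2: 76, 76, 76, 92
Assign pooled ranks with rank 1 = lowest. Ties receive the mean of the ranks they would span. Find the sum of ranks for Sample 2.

Sorted (ascending): 49, 57, 57, 58, 76, 76, 76, 81, 92
The 2 values of 57 occupy positions 2–3 → average rank (2+3)/2 = 2.5.
The 3 values of 76 occupy positions 5–7 → average rank 6.
Sample 2 values → pooled ranks: 76→6, 76→6, 76→6, 92→9
Rank sum = 6 + 6 + 6 + 9 = 27

27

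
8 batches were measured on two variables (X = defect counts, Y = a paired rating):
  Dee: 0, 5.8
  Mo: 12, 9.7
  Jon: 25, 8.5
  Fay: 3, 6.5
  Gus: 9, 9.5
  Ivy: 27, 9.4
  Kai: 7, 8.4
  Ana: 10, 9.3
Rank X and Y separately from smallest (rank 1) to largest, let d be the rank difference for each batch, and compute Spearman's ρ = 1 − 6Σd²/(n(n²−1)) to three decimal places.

0.690

Ranks of variable 1: 1, 6, 7, 2, 4, 8, 3, 5
Ranks of variable 2: 1, 8, 4, 2, 7, 6, 3, 5
d = r₁ − r₂: 0, -2, 3, 0, -3, 2, 0, 0
d²: 0, 4, 9, 0, 9, 4, 0, 0; Σd² = 26
ρ = 1 − 6·26/(8·63) = 1 − 156/504 = 0.690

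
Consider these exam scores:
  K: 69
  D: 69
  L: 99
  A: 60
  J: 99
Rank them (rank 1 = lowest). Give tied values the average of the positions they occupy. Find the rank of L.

4.5

Sorted (ascending): 60, 69, 69, 99, 99
The 2 values of 69 occupy positions 2–3 → average rank (2+3)/2 = 2.5.
The 2 values of 99 occupy positions 4–5 → average rank (4+5)/2 = 4.5.
L has value 99 → rank 4.5.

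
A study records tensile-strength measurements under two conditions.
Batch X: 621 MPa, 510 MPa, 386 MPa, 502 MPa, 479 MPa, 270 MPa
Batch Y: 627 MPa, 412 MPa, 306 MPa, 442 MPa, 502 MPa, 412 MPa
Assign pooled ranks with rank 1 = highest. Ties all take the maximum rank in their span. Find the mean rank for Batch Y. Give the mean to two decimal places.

7.00

Sorted (descending): 627, 621, 510, 502, 502, 479, 442, 412, 412, 386, 306, 270
The 2 values of 502 occupy positions 4–5 → each gets rank 5.
The 2 values of 412 occupy positions 8–9 → each gets rank 9.
Batch Y values → pooled ranks: 627→1, 412→9, 306→11, 442→7, 502→5, 412→9
Mean rank = (1 + 9 + 11 + 7 + 5 + 9) / 6 = 7.00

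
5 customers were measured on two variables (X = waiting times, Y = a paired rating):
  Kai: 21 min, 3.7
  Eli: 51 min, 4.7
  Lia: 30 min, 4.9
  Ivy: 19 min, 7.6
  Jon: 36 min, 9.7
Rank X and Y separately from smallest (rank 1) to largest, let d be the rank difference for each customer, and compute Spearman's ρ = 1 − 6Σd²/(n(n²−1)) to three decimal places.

Ranks of variable 1: 2, 5, 3, 1, 4
Ranks of variable 2: 1, 2, 3, 4, 5
d = r₁ − r₂: 1, 3, 0, -3, -1
d²: 1, 9, 0, 9, 1; Σd² = 20
ρ = 1 − 6·20/(5·24) = 1 − 120/120 = 0.000

0.000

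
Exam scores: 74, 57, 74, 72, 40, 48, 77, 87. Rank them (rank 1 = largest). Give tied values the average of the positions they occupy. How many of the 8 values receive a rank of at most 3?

Sorted (descending): 87, 77, 74, 74, 72, 57, 48, 40
The 2 values of 74 occupy positions 3–4 → average rank (3+4)/2 = 3.5.
Ranks ≤ 3: {1, 2} → 2 values.

2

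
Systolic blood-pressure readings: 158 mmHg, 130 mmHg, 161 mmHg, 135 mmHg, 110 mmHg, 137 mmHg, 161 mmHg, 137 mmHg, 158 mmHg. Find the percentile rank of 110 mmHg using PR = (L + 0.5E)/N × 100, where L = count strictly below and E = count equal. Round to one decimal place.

5.6

N = 9.
Strictly below 110: 0. Equal to 110: 1.
PR = (0 + 0.5·1)/9 × 100 = 5.6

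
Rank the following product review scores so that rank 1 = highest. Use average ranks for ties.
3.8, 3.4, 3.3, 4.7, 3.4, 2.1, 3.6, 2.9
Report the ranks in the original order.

Sorted (descending): 4.7, 3.8, 3.6, 3.4, 3.4, 3.3, 2.9, 2.1
The 2 values of 3.4 occupy positions 4–5 → average rank (4+5)/2 = 4.5.

2, 4.5, 6, 1, 4.5, 8, 3, 7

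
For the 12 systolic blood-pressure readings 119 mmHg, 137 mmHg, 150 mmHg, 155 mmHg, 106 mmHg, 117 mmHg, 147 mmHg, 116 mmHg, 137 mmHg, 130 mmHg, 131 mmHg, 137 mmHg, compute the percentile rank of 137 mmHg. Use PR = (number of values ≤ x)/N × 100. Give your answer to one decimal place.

75.0

N = 12.
Strictly below 137: 6. Equal to 137: 3.
PR = 9/12 × 100 = 75.0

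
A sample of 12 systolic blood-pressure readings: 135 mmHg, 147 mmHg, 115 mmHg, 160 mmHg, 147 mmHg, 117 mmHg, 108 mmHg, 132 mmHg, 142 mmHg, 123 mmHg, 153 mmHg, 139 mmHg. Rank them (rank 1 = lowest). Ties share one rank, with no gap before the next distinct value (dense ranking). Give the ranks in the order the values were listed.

Sorted (ascending): 108, 115, 117, 123, 132, 135, 139, 142, 147, 147, 153, 160
The 2 values of 147 share dense rank 9.
Remaining distinct values take the next consecutive integers.

6, 9, 2, 11, 9, 3, 1, 5, 8, 4, 10, 7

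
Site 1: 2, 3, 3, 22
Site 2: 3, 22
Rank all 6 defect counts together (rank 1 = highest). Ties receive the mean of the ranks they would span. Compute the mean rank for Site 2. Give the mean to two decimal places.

2.75

Sorted (descending): 22, 22, 3, 3, 3, 2
The 2 values of 22 occupy positions 1–2 → average rank (1+2)/2 = 1.5.
The 3 values of 3 occupy positions 3–5 → average rank 4.
Site 2 values → pooled ranks: 3→4, 22→1.5
Mean rank = (4 + 1.5) / 2 = 2.75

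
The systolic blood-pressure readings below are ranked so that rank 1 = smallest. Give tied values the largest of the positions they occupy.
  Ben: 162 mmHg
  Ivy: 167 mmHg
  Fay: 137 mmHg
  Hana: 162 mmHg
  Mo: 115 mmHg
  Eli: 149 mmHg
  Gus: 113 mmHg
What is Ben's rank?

Sorted (ascending): 113, 115, 137, 149, 162, 162, 167
The 2 values of 162 occupy positions 5–6 → each gets rank 6.
Ben has value 162 mmHg → rank 6.

6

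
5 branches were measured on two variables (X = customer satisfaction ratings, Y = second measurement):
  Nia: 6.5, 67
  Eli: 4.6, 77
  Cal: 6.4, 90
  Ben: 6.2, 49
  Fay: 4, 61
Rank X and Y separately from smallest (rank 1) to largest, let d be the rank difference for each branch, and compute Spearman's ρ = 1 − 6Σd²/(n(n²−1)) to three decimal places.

Ranks of variable 1: 5, 2, 4, 3, 1
Ranks of variable 2: 3, 4, 5, 1, 2
d = r₁ − r₂: 2, -2, -1, 2, -1
d²: 4, 4, 1, 4, 1; Σd² = 14
ρ = 1 − 6·14/(5·24) = 1 − 84/120 = 0.300

0.300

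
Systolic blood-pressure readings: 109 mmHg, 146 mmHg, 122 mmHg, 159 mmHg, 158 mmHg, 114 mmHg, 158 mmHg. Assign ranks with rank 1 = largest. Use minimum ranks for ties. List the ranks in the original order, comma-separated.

7, 4, 5, 1, 2, 6, 2

Sorted (descending): 159, 158, 158, 146, 122, 114, 109
The 2 values of 158 occupy positions 2–3 → each gets rank 2.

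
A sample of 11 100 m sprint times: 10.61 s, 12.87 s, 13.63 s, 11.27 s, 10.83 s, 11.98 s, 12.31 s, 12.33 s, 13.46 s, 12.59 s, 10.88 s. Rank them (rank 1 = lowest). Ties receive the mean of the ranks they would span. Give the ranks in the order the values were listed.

Sorted (ascending): 10.61, 10.83, 10.88, 11.27, 11.98, 12.31, 12.33, 12.59, 12.87, 13.46, 13.63
No ties — each value takes its position as its rank.

1, 9, 11, 4, 2, 5, 6, 7, 10, 8, 3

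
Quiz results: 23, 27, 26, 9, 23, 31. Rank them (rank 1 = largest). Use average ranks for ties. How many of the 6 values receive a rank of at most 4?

3

Sorted (descending): 31, 27, 26, 23, 23, 9
The 2 values of 23 occupy positions 4–5 → average rank (4+5)/2 = 4.5.
Ranks ≤ 4: {1, 2, 3} → 3 values.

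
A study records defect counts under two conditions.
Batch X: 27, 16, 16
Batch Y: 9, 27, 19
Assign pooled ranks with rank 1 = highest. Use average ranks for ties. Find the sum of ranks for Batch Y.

Sorted (descending): 27, 27, 19, 16, 16, 9
The 2 values of 27 occupy positions 1–2 → average rank (1+2)/2 = 1.5.
The 2 values of 16 occupy positions 4–5 → average rank (4+5)/2 = 4.5.
Batch Y values → pooled ranks: 9→6, 27→1.5, 19→3
Rank sum = 6 + 1.5 + 3 = 10.5

10.5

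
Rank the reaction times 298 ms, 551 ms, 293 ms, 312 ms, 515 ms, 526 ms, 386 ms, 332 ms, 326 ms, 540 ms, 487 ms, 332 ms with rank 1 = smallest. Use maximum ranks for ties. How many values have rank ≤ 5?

4

Sorted (ascending): 293, 298, 312, 326, 332, 332, 386, 487, 515, 526, 540, 551
The 2 values of 332 occupy positions 5–6 → each gets rank 6.
Ranks ≤ 5: {1, 2, 3, 4} → 4 values.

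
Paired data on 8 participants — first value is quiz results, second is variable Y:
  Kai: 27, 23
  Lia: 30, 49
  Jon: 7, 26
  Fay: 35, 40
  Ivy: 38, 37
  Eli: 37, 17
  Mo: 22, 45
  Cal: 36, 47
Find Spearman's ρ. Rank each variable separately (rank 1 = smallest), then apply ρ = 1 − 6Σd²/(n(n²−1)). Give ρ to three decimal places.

Ranks of variable 1: 3, 4, 1, 5, 8, 7, 2, 6
Ranks of variable 2: 2, 8, 3, 5, 4, 1, 6, 7
d = r₁ − r₂: 1, -4, -2, 0, 4, 6, -4, -1
d²: 1, 16, 4, 0, 16, 36, 16, 1; Σd² = 90
ρ = 1 − 6·90/(8·63) = 1 − 540/504 = -0.071

-0.071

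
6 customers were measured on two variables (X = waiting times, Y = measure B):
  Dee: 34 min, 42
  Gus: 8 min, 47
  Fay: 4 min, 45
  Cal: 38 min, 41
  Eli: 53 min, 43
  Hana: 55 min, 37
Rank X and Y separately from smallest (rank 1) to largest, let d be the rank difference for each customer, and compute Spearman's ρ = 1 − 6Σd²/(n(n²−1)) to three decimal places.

Ranks of variable 1: 3, 2, 1, 4, 5, 6
Ranks of variable 2: 3, 6, 5, 2, 4, 1
d = r₁ − r₂: 0, -4, -4, 2, 1, 5
d²: 0, 16, 16, 4, 1, 25; Σd² = 62
ρ = 1 − 6·62/(6·35) = 1 − 372/210 = -0.771

-0.771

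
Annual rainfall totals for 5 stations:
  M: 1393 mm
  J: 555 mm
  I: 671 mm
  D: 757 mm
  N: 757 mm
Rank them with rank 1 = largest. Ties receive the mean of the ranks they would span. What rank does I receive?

4

Sorted (descending): 1393, 757, 757, 671, 555
The 2 values of 757 occupy positions 2–3 → average rank (2+3)/2 = 2.5.
I has value 671 mm → rank 4.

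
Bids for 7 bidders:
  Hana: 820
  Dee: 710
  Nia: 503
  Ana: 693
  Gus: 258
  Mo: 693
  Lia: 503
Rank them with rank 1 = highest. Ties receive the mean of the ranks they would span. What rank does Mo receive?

3.5

Sorted (descending): 820, 710, 693, 693, 503, 503, 258
The 2 values of 693 occupy positions 3–4 → average rank (3+4)/2 = 3.5.
The 2 values of 503 occupy positions 5–6 → average rank (5+6)/2 = 5.5.
Mo has value 693 → rank 3.5.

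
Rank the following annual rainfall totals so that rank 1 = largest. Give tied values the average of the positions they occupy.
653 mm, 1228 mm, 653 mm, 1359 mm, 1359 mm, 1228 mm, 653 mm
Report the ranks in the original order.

6, 3.5, 6, 1.5, 1.5, 3.5, 6

Sorted (descending): 1359, 1359, 1228, 1228, 653, 653, 653
The 2 values of 1359 occupy positions 1–2 → average rank (1+2)/2 = 1.5.
The 2 values of 1228 occupy positions 3–4 → average rank (3+4)/2 = 3.5.
The 3 values of 653 occupy positions 5–7 → average rank 6.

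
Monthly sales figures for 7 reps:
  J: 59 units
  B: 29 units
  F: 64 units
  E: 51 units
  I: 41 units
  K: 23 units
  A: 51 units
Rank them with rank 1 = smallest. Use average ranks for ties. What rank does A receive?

Sorted (ascending): 23, 29, 41, 51, 51, 59, 64
The 2 values of 51 occupy positions 4–5 → average rank (4+5)/2 = 4.5.
A has value 51 units → rank 4.5.

4.5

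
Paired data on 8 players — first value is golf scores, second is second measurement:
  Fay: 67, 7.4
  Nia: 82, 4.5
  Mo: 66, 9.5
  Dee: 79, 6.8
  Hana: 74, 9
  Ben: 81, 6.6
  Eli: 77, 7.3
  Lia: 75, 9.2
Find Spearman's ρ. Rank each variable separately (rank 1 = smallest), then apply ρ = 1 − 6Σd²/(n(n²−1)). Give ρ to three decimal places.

-0.905

Ranks of variable 1: 2, 8, 1, 6, 3, 7, 5, 4
Ranks of variable 2: 5, 1, 8, 3, 6, 2, 4, 7
d = r₁ − r₂: -3, 7, -7, 3, -3, 5, 1, -3
d²: 9, 49, 49, 9, 9, 25, 1, 9; Σd² = 160
ρ = 1 − 6·160/(8·63) = 1 − 960/504 = -0.905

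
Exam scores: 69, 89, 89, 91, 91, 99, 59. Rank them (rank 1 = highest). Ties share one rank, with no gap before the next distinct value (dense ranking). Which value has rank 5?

59

Sorted (descending): 99, 91, 91, 89, 89, 69, 59
The 2 values of 91 share dense rank 2.
The 2 values of 89 share dense rank 3.
Remaining distinct values take the next consecutive integers.
Rank 5 → value 59.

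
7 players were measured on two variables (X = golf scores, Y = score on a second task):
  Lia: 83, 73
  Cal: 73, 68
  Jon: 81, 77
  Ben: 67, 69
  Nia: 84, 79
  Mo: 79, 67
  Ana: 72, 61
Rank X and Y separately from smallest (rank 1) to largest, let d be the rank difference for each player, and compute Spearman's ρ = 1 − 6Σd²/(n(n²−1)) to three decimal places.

0.714

Ranks of variable 1: 6, 3, 5, 1, 7, 4, 2
Ranks of variable 2: 5, 3, 6, 4, 7, 2, 1
d = r₁ − r₂: 1, 0, -1, -3, 0, 2, 1
d²: 1, 0, 1, 9, 0, 4, 1; Σd² = 16
ρ = 1 − 6·16/(7·48) = 1 − 96/336 = 0.714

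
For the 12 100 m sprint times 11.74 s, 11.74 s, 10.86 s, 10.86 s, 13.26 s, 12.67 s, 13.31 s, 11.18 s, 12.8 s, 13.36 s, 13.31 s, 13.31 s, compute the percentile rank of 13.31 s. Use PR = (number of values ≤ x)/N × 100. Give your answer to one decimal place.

N = 12.
Strictly below 13.31: 8. Equal to 13.31: 3.
PR = 11/12 × 100 = 91.7

91.7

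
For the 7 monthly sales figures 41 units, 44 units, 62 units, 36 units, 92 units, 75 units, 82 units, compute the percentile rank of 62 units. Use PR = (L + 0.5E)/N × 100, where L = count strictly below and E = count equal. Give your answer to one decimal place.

50.0

N = 7.
Strictly below 62: 3. Equal to 62: 1.
PR = (3 + 0.5·1)/7 × 100 = 50.0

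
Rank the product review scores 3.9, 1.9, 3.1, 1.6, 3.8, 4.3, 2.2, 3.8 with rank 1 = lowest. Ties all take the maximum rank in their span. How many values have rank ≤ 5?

Sorted (ascending): 1.6, 1.9, 2.2, 3.1, 3.8, 3.8, 3.9, 4.3
The 2 values of 3.8 occupy positions 5–6 → each gets rank 6.
Ranks ≤ 5: {1, 2, 3, 4} → 4 values.

4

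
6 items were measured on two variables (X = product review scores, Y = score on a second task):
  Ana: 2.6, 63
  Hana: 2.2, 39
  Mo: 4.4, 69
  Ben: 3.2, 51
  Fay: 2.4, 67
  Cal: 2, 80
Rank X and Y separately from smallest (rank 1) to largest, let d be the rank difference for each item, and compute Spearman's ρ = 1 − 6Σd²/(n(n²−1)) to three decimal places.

-0.086

Ranks of variable 1: 4, 2, 6, 5, 3, 1
Ranks of variable 2: 3, 1, 5, 2, 4, 6
d = r₁ − r₂: 1, 1, 1, 3, -1, -5
d²: 1, 1, 1, 9, 1, 25; Σd² = 38
ρ = 1 − 6·38/(6·35) = 1 − 228/210 = -0.086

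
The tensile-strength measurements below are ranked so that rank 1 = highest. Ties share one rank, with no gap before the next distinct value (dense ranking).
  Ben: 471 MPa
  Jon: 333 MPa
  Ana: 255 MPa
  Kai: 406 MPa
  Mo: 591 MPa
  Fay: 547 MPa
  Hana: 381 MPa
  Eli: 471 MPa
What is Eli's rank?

3

Sorted (descending): 591, 547, 471, 471, 406, 381, 333, 255
The 2 values of 471 share dense rank 3.
Remaining distinct values take the next consecutive integers.
Eli has value 471 MPa → rank 3.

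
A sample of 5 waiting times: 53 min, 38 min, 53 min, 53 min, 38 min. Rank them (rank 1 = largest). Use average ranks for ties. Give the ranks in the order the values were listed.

2, 4.5, 2, 2, 4.5

Sorted (descending): 53, 53, 53, 38, 38
The 3 values of 53 occupy positions 1–3 → average rank 2.
The 2 values of 38 occupy positions 4–5 → average rank (4+5)/2 = 4.5.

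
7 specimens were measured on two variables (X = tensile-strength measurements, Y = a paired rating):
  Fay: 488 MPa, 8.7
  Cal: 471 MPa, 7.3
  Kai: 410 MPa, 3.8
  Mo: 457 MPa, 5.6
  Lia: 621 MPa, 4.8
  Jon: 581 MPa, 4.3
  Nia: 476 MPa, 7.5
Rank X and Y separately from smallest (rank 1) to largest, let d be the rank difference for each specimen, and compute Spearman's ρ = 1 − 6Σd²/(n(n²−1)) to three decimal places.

0.143

Ranks of variable 1: 5, 3, 1, 2, 7, 6, 4
Ranks of variable 2: 7, 5, 1, 4, 3, 2, 6
d = r₁ − r₂: -2, -2, 0, -2, 4, 4, -2
d²: 4, 4, 0, 4, 16, 16, 4; Σd² = 48
ρ = 1 − 6·48/(7·48) = 1 − 288/336 = 0.143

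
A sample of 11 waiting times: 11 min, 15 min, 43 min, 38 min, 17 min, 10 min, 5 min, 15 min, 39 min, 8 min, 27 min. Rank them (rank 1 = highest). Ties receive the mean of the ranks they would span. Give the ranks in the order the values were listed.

Sorted (descending): 43, 39, 38, 27, 17, 15, 15, 11, 10, 8, 5
The 2 values of 15 occupy positions 6–7 → average rank (6+7)/2 = 6.5.

8, 6.5, 1, 3, 5, 9, 11, 6.5, 2, 10, 4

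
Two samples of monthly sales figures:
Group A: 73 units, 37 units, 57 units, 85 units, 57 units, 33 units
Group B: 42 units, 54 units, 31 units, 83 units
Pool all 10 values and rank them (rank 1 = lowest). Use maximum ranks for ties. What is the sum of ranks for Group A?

Sorted (ascending): 31, 33, 37, 42, 54, 57, 57, 73, 83, 85
The 2 values of 57 occupy positions 6–7 → each gets rank 7.
Group A values → pooled ranks: 73→8, 37→3, 57→7, 85→10, 57→7, 33→2
Rank sum = 8 + 3 + 7 + 10 + 7 + 2 = 37

37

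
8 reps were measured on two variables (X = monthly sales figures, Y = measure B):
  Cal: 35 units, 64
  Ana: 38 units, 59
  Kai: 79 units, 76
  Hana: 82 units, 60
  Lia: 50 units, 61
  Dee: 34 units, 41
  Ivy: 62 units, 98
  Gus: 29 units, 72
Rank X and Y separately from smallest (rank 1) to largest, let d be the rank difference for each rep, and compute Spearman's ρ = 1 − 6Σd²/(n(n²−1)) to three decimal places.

Ranks of variable 1: 3, 4, 7, 8, 5, 2, 6, 1
Ranks of variable 2: 5, 2, 7, 3, 4, 1, 8, 6
d = r₁ − r₂: -2, 2, 0, 5, 1, 1, -2, -5
d²: 4, 4, 0, 25, 1, 1, 4, 25; Σd² = 64
ρ = 1 − 6·64/(8·63) = 1 − 384/504 = 0.238

0.238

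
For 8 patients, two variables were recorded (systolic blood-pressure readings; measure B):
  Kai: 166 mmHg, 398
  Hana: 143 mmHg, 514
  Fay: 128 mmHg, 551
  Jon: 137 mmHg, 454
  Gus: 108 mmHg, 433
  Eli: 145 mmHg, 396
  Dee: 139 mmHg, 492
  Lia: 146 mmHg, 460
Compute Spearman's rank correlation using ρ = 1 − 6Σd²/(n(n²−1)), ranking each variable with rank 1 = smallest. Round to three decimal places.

-0.357

Ranks of variable 1: 8, 5, 2, 3, 1, 6, 4, 7
Ranks of variable 2: 2, 7, 8, 4, 3, 1, 6, 5
d = r₁ − r₂: 6, -2, -6, -1, -2, 5, -2, 2
d²: 36, 4, 36, 1, 4, 25, 4, 4; Σd² = 114
ρ = 1 − 6·114/(8·63) = 1 − 684/504 = -0.357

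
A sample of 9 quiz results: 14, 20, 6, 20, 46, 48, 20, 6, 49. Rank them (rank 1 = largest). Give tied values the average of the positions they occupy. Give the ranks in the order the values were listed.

7, 5, 8.5, 5, 3, 2, 5, 8.5, 1

Sorted (descending): 49, 48, 46, 20, 20, 20, 14, 6, 6
The 3 values of 20 occupy positions 4–6 → average rank 5.
The 2 values of 6 occupy positions 8–9 → average rank (8+9)/2 = 8.5.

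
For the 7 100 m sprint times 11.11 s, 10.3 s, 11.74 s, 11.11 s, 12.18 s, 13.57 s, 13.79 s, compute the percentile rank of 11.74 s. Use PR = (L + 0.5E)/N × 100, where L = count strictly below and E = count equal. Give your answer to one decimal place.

50.0

N = 7.
Strictly below 11.74: 3. Equal to 11.74: 1.
PR = (3 + 0.5·1)/7 × 100 = 50.0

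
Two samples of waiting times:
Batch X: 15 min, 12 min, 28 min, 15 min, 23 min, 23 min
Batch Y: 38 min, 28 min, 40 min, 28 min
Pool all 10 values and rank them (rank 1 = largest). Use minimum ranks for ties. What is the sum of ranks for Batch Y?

Sorted (descending): 40, 38, 28, 28, 28, 23, 23, 15, 15, 12
The 3 values of 28 occupy positions 3–5 → each gets rank 3.
The 2 values of 23 occupy positions 6–7 → each gets rank 6.
The 2 values of 15 occupy positions 8–9 → each gets rank 8.
Batch Y values → pooled ranks: 38→2, 28→3, 40→1, 28→3
Rank sum = 2 + 3 + 1 + 3 = 9

9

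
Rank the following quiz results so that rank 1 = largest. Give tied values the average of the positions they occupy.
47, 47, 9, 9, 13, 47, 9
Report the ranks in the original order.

2, 2, 6, 6, 4, 2, 6

Sorted (descending): 47, 47, 47, 13, 9, 9, 9
The 3 values of 47 occupy positions 1–3 → average rank 2.
The 3 values of 9 occupy positions 5–7 → average rank 6.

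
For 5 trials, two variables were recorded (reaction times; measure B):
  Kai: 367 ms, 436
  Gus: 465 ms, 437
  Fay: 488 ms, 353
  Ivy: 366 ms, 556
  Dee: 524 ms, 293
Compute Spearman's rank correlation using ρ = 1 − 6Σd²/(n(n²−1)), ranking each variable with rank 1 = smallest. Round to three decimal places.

-0.900

Ranks of variable 1: 2, 3, 4, 1, 5
Ranks of variable 2: 3, 4, 2, 5, 1
d = r₁ − r₂: -1, -1, 2, -4, 4
d²: 1, 1, 4, 16, 16; Σd² = 38
ρ = 1 − 6·38/(5·24) = 1 − 228/120 = -0.900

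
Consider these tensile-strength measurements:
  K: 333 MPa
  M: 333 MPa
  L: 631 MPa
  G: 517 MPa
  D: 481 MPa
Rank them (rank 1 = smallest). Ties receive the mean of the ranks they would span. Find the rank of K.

Sorted (ascending): 333, 333, 481, 517, 631
The 2 values of 333 occupy positions 1–2 → average rank (1+2)/2 = 1.5.
K has value 333 MPa → rank 1.5.

1.5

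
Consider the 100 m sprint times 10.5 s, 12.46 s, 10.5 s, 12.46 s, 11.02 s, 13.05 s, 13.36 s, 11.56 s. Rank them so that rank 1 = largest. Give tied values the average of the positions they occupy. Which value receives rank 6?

Sorted (descending): 13.36, 13.05, 12.46, 12.46, 11.56, 11.02, 10.5, 10.5
The 2 values of 12.46 occupy positions 3–4 → average rank (3+4)/2 = 3.5.
The 2 values of 10.5 occupy positions 7–8 → average rank (7+8)/2 = 7.5.
Rank 6 → value 11.02.

11.02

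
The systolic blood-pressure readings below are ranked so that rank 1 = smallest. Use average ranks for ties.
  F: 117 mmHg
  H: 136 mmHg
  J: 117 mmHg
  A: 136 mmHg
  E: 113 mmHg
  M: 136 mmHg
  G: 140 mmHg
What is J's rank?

2.5

Sorted (ascending): 113, 117, 117, 136, 136, 136, 140
The 2 values of 117 occupy positions 2–3 → average rank (2+3)/2 = 2.5.
The 3 values of 136 occupy positions 4–6 → average rank 5.
J has value 117 mmHg → rank 2.5.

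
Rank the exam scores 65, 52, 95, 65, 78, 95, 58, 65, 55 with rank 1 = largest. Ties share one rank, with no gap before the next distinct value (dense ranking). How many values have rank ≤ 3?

Sorted (descending): 95, 95, 78, 65, 65, 65, 58, 55, 52
The 2 values of 95 share dense rank 1.
The 3 values of 65 share dense rank 3.
Remaining distinct values take the next consecutive integers.
Ranks ≤ 3: {1, 1, 2, 3, 3, 3} → 6 values.

6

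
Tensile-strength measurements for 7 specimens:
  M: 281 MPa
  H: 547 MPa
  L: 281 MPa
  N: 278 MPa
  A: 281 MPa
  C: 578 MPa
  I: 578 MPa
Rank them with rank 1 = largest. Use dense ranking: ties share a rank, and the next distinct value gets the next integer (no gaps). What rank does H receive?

2

Sorted (descending): 578, 578, 547, 281, 281, 281, 278
The 2 values of 578 share dense rank 1.
The 3 values of 281 share dense rank 3.
Remaining distinct values take the next consecutive integers.
H has value 547 MPa → rank 2.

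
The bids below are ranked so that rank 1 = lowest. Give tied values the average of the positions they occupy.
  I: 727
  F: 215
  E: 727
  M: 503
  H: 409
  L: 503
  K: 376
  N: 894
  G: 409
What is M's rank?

Sorted (ascending): 215, 376, 409, 409, 503, 503, 727, 727, 894
The 2 values of 409 occupy positions 3–4 → average rank (3+4)/2 = 3.5.
The 2 values of 503 occupy positions 5–6 → average rank (5+6)/2 = 5.5.
The 2 values of 727 occupy positions 7–8 → average rank (7+8)/2 = 7.5.
M has value 503 → rank 5.5.

5.5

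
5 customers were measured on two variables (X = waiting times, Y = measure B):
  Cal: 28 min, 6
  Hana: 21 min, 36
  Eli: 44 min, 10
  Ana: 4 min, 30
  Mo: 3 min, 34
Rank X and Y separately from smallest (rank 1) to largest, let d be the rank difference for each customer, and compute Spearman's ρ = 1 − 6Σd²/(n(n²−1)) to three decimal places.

-0.600

Ranks of variable 1: 4, 3, 5, 2, 1
Ranks of variable 2: 1, 5, 2, 3, 4
d = r₁ − r₂: 3, -2, 3, -1, -3
d²: 9, 4, 9, 1, 9; Σd² = 32
ρ = 1 − 6·32/(5·24) = 1 − 192/120 = -0.600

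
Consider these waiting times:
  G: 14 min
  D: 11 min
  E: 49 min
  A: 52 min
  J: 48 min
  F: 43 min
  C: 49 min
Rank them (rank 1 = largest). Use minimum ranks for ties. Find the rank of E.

2

Sorted (descending): 52, 49, 49, 48, 43, 14, 11
The 2 values of 49 occupy positions 2–3 → each gets rank 2.
E has value 49 min → rank 2.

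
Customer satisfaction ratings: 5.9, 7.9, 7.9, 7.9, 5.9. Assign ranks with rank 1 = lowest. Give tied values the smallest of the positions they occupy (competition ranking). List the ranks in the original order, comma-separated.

Sorted (ascending): 5.9, 5.9, 7.9, 7.9, 7.9
The 2 values of 5.9 occupy positions 1–2 → each gets rank 1.
The 3 values of 7.9 occupy positions 3–5 → each gets rank 3.

1, 3, 3, 3, 1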